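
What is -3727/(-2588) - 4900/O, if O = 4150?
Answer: 55717/214804 ≈ 0.25939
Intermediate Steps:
-3727/(-2588) - 4900/O = -3727/(-2588) - 4900/4150 = -3727*(-1/2588) - 4900*1/4150 = 3727/2588 - 98/83 = 55717/214804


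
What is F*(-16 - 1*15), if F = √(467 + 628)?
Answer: -31*√1095 ≈ -1025.8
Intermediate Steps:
F = √1095 ≈ 33.091
F*(-16 - 1*15) = √1095*(-16 - 1*15) = √1095*(-16 - 15) = √1095*(-31) = -31*√1095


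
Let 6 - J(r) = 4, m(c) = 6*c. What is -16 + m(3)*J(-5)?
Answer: 20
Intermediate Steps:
J(r) = 2 (J(r) = 6 - 1*4 = 6 - 4 = 2)
-16 + m(3)*J(-5) = -16 + (6*3)*2 = -16 + 18*2 = -16 + 36 = 20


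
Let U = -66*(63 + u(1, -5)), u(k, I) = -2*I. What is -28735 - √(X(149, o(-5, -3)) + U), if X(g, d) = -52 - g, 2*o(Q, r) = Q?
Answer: -28735 - I*√5019 ≈ -28735.0 - 70.845*I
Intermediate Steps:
o(Q, r) = Q/2
U = -4818 (U = -66*(63 - 2*(-5)) = -66*(63 + 10) = -66*73 = -4818)
-28735 - √(X(149, o(-5, -3)) + U) = -28735 - √((-52 - 1*149) - 4818) = -28735 - √((-52 - 149) - 4818) = -28735 - √(-201 - 4818) = -28735 - √(-5019) = -28735 - I*√5019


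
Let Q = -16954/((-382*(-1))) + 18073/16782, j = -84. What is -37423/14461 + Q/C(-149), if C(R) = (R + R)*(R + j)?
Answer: -8330911554432415/3218456140966788 ≈ -2.5885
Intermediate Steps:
Q = -138809071/3205362 (Q = -16954/382 + 18073*(1/16782) = -16954*1/382 + 18073/16782 = -8477/191 + 18073/16782 = -138809071/3205362 ≈ -43.305)
C(R) = 2*R*(-84 + R) (C(R) = (R + R)*(R - 84) = (2*R)*(-84 + R) = 2*R*(-84 + R))
-37423/14461 + Q/C(-149) = -37423/14461 - 138809071*(-1/(298*(-84 - 149)))/3205362 = -37423*1/14461 - 138809071/(3205362*(2*(-149)*(-233))) = -37423/14461 - 138809071/3205362/69434 = -37423/14461 - 138809071/3205362*1/69434 = -37423/14461 - 138809071/222561105108 = -8330911554432415/3218456140966788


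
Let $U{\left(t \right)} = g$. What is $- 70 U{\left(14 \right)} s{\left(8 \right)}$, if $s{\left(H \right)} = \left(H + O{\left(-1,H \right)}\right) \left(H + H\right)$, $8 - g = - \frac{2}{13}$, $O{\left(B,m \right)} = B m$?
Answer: $0$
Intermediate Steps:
$g = \frac{106}{13}$ ($g = 8 - - \frac{2}{13} = 8 + \frac{2}{13} = \frac{106}{13} \approx 8.1538$)
$U{\left(t \right)} = \frac{106}{13}$
$s{\left(H \right)} = 0$ ($s{\left(H \right)} = \left(H - H\right) \left(H + H\right) = 0 \cdot 2 H = 0$)
$- 70 U{\left(14 \right)} s{\left(8 \right)} = \left(-70\right) \frac{106}{13} \cdot 0 = \left(- \frac{7420}{13}\right) 0 = 0$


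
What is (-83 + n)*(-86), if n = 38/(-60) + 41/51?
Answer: 605483/85 ≈ 7123.3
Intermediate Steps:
n = 29/170 (n = 38*(-1/60) + 41*(1/51) = -19/30 + 41/51 = 29/170 ≈ 0.17059)
(-83 + n)*(-86) = (-83 + 29/170)*(-86) = -14081/170*(-86) = 605483/85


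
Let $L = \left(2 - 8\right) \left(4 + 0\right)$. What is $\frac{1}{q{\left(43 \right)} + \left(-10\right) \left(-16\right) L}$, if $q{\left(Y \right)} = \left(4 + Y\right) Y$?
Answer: $- \frac{1}{1819} \approx -0.00054975$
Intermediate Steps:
$q{\left(Y \right)} = Y \left(4 + Y\right)$
$L = -24$ ($L = \left(-6\right) 4 = -24$)
$\frac{1}{q{\left(43 \right)} + \left(-10\right) \left(-16\right) L} = \frac{1}{43 \left(4 + 43\right) + \left(-10\right) \left(-16\right) \left(-24\right)} = \frac{1}{43 \cdot 47 + 160 \left(-24\right)} = \frac{1}{2021 - 3840} = \frac{1}{-1819} = - \frac{1}{1819}$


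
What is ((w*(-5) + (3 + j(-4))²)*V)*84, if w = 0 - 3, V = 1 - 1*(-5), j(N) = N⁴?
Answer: 33816384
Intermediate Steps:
V = 6 (V = 1 + 5 = 6)
w = -3
((w*(-5) + (3 + j(-4))²)*V)*84 = ((-3*(-5) + (3 + (-4)⁴)²)*6)*84 = ((15 + (3 + 256)²)*6)*84 = ((15 + 259²)*6)*84 = ((15 + 67081)*6)*84 = (67096*6)*84 = 402576*84 = 33816384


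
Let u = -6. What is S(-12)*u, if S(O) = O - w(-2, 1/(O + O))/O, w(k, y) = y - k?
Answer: 3409/48 ≈ 71.021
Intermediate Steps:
S(O) = O - (2 + 1/(2*O))/O (S(O) = O - (1/(O + O) - 1*(-2))/O = O - (1/(2*O) + 2)/O = O - (2 + 1/(2*O))/O)
S(-12)*u = (-12 - 2/(-12) - 1/2/(-12)**2)*(-6) = (-12 - 2*(-1/12) - 1/2*1/144)*(-6) = (-12 + 1/6 - 1/288)*(-6) = -3409/288*(-6) = 3409/48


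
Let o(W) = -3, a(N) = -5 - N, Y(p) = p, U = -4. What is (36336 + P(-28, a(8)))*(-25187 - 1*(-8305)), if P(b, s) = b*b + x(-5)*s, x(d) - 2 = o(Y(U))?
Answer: -626879306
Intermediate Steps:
x(d) = -1 (x(d) = 2 - 3 = -1)
P(b, s) = b² - s (P(b, s) = b*b - s = b² - s)
(36336 + P(-28, a(8)))*(-25187 - 1*(-8305)) = (36336 + ((-28)² - (-5 - 1*8)))*(-25187 - 1*(-8305)) = (36336 + (784 - (-5 - 8)))*(-25187 + 8305) = (36336 + (784 - 1*(-13)))*(-16882) = (36336 + (784 + 13))*(-16882) = (36336 + 797)*(-16882) = 37133*(-16882) = -626879306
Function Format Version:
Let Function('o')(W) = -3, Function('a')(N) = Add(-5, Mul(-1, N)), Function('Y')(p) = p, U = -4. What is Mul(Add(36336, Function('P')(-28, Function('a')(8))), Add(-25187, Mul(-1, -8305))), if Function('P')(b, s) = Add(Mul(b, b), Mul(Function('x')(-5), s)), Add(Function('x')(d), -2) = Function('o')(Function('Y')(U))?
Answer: -626879306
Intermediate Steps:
Function('x')(d) = -1 (Function('x')(d) = Add(2, -3) = -1)
Function('P')(b, s) = Add(Pow(b, 2), Mul(-1, s)) (Function('P')(b, s) = Add(Mul(b, b), Mul(-1, s)) = Add(Pow(b, 2), Mul(-1, s)))
Mul(Add(36336, Function('P')(-28, Function('a')(8))), Add(-25187, Mul(-1, -8305))) = Mul(Add(36336, Add(Pow(-28, 2), Mul(-1, Add(-5, Mul(-1, 8))))), Add(-25187, Mul(-1, -8305))) = Mul(Add(36336, Add(784, Mul(-1, Add(-5, -8)))), Add(-25187, 8305)) = Mul(Add(36336, Add(784, Mul(-1, -13))), -16882) = Mul(Add(36336, Add(784, 13)), -16882) = Mul(Add(36336, 797), -16882) = Mul(37133, -16882) = -626879306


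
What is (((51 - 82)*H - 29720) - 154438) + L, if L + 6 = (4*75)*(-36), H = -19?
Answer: -194375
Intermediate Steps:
L = -10806 (L = -6 + (4*75)*(-36) = -6 + 300*(-36) = -6 - 10800 = -10806)
(((51 - 82)*H - 29720) - 154438) + L = (((51 - 82)*(-19) - 29720) - 154438) - 10806 = ((-31*(-19) - 29720) - 154438) - 10806 = ((589 - 29720) - 154438) - 10806 = (-29131 - 154438) - 10806 = -183569 - 10806 = -194375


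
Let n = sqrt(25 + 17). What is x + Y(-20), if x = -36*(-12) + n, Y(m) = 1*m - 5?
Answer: 407 + sqrt(42) ≈ 413.48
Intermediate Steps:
n = sqrt(42) ≈ 6.4807
Y(m) = -5 + m (Y(m) = m - 5 = -5 + m)
x = 432 + sqrt(42) (x = -36*(-12) + sqrt(42) = 432 + sqrt(42) ≈ 438.48)
x + Y(-20) = (432 + sqrt(42)) + (-5 - 20) = (432 + sqrt(42)) - 25 = 407 + sqrt(42)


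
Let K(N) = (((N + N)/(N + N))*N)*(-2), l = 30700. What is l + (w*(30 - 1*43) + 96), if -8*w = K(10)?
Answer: 61527/2 ≈ 30764.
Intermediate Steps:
K(N) = -2*N (K(N) = (((2*N)/((2*N)))*N)*(-2) = (((2*N)*(1/(2*N)))*N)*(-2) = (1*N)*(-2) = N*(-2) = -2*N)
w = 5/2 (w = -(-1)*10/4 = -⅛*(-20) = 5/2 ≈ 2.5000)
l + (w*(30 - 1*43) + 96) = 30700 + (5*(30 - 1*43)/2 + 96) = 30700 + (5*(30 - 43)/2 + 96) = 30700 + ((5/2)*(-13) + 96) = 30700 + (-65/2 + 96) = 30700 + 127/2 = 61527/2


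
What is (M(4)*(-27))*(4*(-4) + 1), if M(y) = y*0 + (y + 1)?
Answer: 2025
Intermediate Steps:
M(y) = 1 + y (M(y) = 0 + (1 + y) = 1 + y)
(M(4)*(-27))*(4*(-4) + 1) = ((1 + 4)*(-27))*(4*(-4) + 1) = (5*(-27))*(-16 + 1) = -135*(-15) = 2025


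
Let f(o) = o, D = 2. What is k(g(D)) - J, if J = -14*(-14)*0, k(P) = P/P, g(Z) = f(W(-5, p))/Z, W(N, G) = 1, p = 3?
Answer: 1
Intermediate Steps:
g(Z) = 1/Z
k(P) = 1
J = 0 (J = 196*0 = 0)
k(g(D)) - J = 1 - 1*0 = 1 + 0 = 1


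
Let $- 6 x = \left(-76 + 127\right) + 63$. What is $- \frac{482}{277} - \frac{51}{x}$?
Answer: $\frac{4969}{5263} \approx 0.94414$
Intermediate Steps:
$x = -19$ ($x = - \frac{\left(-76 + 127\right) + 63}{6} = - \frac{51 + 63}{6} = \left(- \frac{1}{6}\right) 114 = -19$)
$- \frac{482}{277} - \frac{51}{x} = - \frac{482}{277} - \frac{51}{-19} = \left(-482\right) \frac{1}{277} - - \frac{51}{19} = - \frac{482}{277} + \frac{51}{19} = \frac{4969}{5263}$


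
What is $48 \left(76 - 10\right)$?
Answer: $3168$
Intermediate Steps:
$48 \left(76 - 10\right) = 48 \cdot 66 = 3168$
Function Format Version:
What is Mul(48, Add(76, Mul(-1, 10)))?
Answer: 3168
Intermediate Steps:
Mul(48, Add(76, Mul(-1, 10))) = Mul(48, Add(76, -10)) = Mul(48, 66) = 3168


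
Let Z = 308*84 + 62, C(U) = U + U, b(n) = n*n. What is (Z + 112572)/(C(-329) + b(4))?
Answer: -69253/321 ≈ -215.74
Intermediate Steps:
b(n) = n**2
C(U) = 2*U
Z = 25934 (Z = 25872 + 62 = 25934)
(Z + 112572)/(C(-329) + b(4)) = (25934 + 112572)/(2*(-329) + 4**2) = 138506/(-658 + 16) = 138506/(-642) = 138506*(-1/642) = -69253/321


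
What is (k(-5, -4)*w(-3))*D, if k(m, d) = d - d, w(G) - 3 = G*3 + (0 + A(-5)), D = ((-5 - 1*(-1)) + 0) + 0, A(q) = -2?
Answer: 0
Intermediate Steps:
D = -4 (D = ((-5 + 1) + 0) + 0 = (-4 + 0) + 0 = -4 + 0 = -4)
w(G) = 1 + 3*G (w(G) = 3 + (G*3 + (0 - 2)) = 3 + (3*G - 2) = 3 + (-2 + 3*G) = 1 + 3*G)
k(m, d) = 0
(k(-5, -4)*w(-3))*D = (0*(1 + 3*(-3)))*(-4) = (0*(1 - 9))*(-4) = (0*(-8))*(-4) = 0*(-4) = 0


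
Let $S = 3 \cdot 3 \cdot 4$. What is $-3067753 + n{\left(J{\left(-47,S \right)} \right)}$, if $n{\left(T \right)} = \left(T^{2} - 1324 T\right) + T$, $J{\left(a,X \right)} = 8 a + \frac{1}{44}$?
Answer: $- \frac{4702497843}{1936} \approx -2.429 \cdot 10^{6}$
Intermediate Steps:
$S = 36$ ($S = 9 \cdot 4 = 36$)
$J{\left(a,X \right)} = \frac{1}{44} + 8 a$ ($J{\left(a,X \right)} = 8 a + \frac{1}{44} = \frac{1}{44} + 8 a$)
$n{\left(T \right)} = T^{2} - 1323 T$
$-3067753 + n{\left(J{\left(-47,S \right)} \right)} = -3067753 + \left(\frac{1}{44} + 8 \left(-47\right)\right) \left(-1323 + \left(\frac{1}{44} + 8 \left(-47\right)\right)\right) = -3067753 + \left(\frac{1}{44} - 376\right) \left(-1323 + \left(\frac{1}{44} - 376\right)\right) = -3067753 - \frac{16543 \left(-1323 - \frac{16543}{44}\right)}{44} = -3067753 - - \frac{1236671965}{1936} = -3067753 + \frac{1236671965}{1936} = - \frac{4702497843}{1936}$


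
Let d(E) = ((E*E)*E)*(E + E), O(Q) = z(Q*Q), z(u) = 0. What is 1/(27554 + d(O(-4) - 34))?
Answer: 1/2700226 ≈ 3.7034e-7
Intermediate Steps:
O(Q) = 0
d(E) = 2*E⁴ (d(E) = (E²*E)*(2*E) = E³*(2*E) = 2*E⁴)
1/(27554 + d(O(-4) - 34)) = 1/(27554 + 2*(0 - 34)⁴) = 1/(27554 + 2*(-34)⁴) = 1/(27554 + 2*1336336) = 1/(27554 + 2672672) = 1/2700226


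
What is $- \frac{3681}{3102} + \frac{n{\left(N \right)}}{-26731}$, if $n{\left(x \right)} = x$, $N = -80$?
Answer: $- \frac{32716217}{27639854} \approx -1.1837$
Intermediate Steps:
$- \frac{3681}{3102} + \frac{n{\left(N \right)}}{-26731} = - \frac{3681}{3102} - \frac{80}{-26731} = \left(-3681\right) \frac{1}{3102} - - \frac{80}{26731} = - \frac{1227}{1034} + \frac{80}{26731} = - \frac{32716217}{27639854}$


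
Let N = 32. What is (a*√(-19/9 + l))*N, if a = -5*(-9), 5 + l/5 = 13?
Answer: 480*√341 ≈ 8863.8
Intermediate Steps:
l = 40 (l = -25 + 5*13 = -25 + 65 = 40)
a = 45
(a*√(-19/9 + l))*N = (45*√(-19/9 + 40))*32 = (45*√(341/9))*32 = (45*(√341/3))*32 = (15*√341)*32 = 480*√341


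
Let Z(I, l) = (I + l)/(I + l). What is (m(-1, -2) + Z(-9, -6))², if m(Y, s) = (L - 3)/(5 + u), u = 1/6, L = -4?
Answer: 121/961 ≈ 0.12591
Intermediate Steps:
u = ⅙ ≈ 0.16667
Z(I, l) = 1
m(Y, s) = -42/31 (m(Y, s) = (-4 - 3)/(5 + ⅙) = -7/31/6 = -7*6/31 = -42/31)
(m(-1, -2) + Z(-9, -6))² = (-42/31 + 1)² = (-11/31)² = 121/961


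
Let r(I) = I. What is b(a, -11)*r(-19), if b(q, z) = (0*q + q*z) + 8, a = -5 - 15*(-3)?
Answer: 8208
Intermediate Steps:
a = 40 (a = -5 - 3*(-15) = -5 + 45 = 40)
b(q, z) = 8 + q*z (b(q, z) = (0 + q*z) + 8 = q*z + 8 = 8 + q*z)
b(a, -11)*r(-19) = (8 + 40*(-11))*(-19) = (8 - 440)*(-19) = -432*(-19) = 8208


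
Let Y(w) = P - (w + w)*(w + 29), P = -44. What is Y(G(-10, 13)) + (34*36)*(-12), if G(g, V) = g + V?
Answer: -14924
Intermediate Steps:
G(g, V) = V + g
Y(w) = -44 - 2*w*(29 + w) (Y(w) = -44 - (w + w)*(w + 29) = -44 - 2*w*(29 + w))
Y(G(-10, 13)) + (34*36)*(-12) = (-44 - 58*(13 - 10) - 2*(13 - 10)²) + (34*36)*(-12) = (-44 - 58*3 - 2*3²) + 1224*(-12) = (-44 - 174 - 2*9) - 14688 = (-44 - 174 - 18) - 14688 = -236 - 14688 = -14924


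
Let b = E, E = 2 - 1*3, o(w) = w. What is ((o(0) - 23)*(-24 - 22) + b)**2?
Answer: 1117249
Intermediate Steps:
E = -1 (E = 2 - 3 = -1)
b = -1
((o(0) - 23)*(-24 - 22) + b)**2 = ((0 - 23)*(-24 - 22) - 1)**2 = (-23*(-46) - 1)**2 = (1058 - 1)**2 = 1057**2 = 1117249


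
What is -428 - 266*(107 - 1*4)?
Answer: -27826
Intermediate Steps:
-428 - 266*(107 - 1*4) = -428 - 266*(107 - 4) = -428 - 266*103 = -428 - 27398 = -27826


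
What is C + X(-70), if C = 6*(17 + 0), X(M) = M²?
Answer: 5002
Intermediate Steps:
C = 102 (C = 6*17 = 102)
C + X(-70) = 102 + (-70)² = 102 + 4900 = 5002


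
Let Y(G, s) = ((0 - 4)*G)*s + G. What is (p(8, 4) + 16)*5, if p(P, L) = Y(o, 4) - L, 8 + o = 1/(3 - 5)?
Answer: 1395/2 ≈ 697.50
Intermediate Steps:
o = -17/2 (o = -8 + 1/(3 - 5) = -8 + 1/(-2) = -8 - ½ = -17/2 ≈ -8.5000)
Y(G, s) = G - 4*G*s (Y(G, s) = (-4*G)*s + G = -4*G*s + G = G - 4*G*s)
p(P, L) = 255/2 - L (p(P, L) = -17*(1 - 4*4)/2 - L = -17*(1 - 16)/2 - L = -17/2*(-15) - L = 255/2 - L)
(p(8, 4) + 16)*5 = ((255/2 - 1*4) + 16)*5 = ((255/2 - 4) + 16)*5 = (247/2 + 16)*5 = (279/2)*5 = 1395/2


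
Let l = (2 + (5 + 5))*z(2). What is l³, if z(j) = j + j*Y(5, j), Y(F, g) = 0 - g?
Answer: -13824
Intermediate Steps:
Y(F, g) = -g
z(j) = j - j² (z(j) = j + j*(-j) = j - j²)
l = -24 (l = (2 + (5 + 5))*(2*(1 - 1*2)) = (2 + 10)*(2*(1 - 2)) = 12*(2*(-1)) = 12*(-2) = -24)
l³ = (-24)³ = -13824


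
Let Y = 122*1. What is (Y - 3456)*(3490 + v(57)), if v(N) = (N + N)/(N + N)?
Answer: -11638994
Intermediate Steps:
Y = 122
v(N) = 1 (v(N) = (2*N)/((2*N)) = (2*N)*(1/(2*N)) = 1)
(Y - 3456)*(3490 + v(57)) = (122 - 3456)*(3490 + 1) = -3334*3491 = -11638994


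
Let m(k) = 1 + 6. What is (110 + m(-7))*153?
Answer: 17901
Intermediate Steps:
m(k) = 7
(110 + m(-7))*153 = (110 + 7)*153 = 117*153 = 17901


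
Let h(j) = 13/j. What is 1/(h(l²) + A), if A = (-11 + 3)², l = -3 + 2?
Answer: 1/77 ≈ 0.012987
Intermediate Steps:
l = -1
A = 64 (A = (-8)² = 64)
1/(h(l²) + A) = 1/(13/((-1)²) + 64) = 1/(13/1 + 64) = 1/(13*1 + 64) = 1/(13 + 64) = 1/77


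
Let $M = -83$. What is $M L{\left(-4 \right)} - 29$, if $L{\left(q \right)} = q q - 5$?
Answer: $-942$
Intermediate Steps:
$L{\left(q \right)} = -5 + q^{2}$ ($L{\left(q \right)} = q^{2} - 5 = -5 + q^{2}$)
$M L{\left(-4 \right)} - 29 = - 83 \left(-5 + \left(-4\right)^{2}\right) - 29 = - 83 \left(-5 + 16\right) - 29 = \left(-83\right) 11 - 29 = -913 - 29 = -942$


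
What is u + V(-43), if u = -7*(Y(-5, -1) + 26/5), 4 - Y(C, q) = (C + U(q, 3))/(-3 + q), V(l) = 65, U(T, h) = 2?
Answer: 117/20 ≈ 5.8500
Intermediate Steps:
Y(C, q) = 4 - (2 + C)/(-3 + q) (Y(C, q) = 4 - (C + 2)/(-3 + q) = 4 - (2 + C)/(-3 + q))
u = -1183/20 (u = -7*((-14 - 1*(-5) + 4*(-1))/(-3 - 1) + 26/5) = -7*((-14 + 5 - 4)/(-4) + 26*(⅕)) = -7*(-¼*(-13) + 26/5) = -7*(13/4 + 26/5) = -7*169/20 = -1183/20 ≈ -59.150)
u + V(-43) = -1183/20 + 65 = 117/20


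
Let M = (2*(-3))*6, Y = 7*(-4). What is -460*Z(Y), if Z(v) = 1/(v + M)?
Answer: 115/16 ≈ 7.1875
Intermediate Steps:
Y = -28
M = -36 (M = -6*6 = -36)
Z(v) = 1/(-36 + v) (Z(v) = 1/(v - 36) = 1/(-36 + v))
-460*Z(Y) = -460/(-36 - 28) = -460/(-64) = -460*(-1/64) = 115/16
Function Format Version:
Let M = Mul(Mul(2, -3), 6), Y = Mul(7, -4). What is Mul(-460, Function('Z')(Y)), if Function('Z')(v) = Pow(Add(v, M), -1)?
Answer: Rational(115, 16) ≈ 7.1875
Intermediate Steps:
Y = -28
M = -36 (M = Mul(-6, 6) = -36)
Function('Z')(v) = Pow(Add(-36, v), -1) (Function('Z')(v) = Pow(Add(v, -36), -1) = Pow(Add(-36, v), -1))
Mul(-460, Function('Z')(Y)) = Mul(-460, Pow(Add(-36, -28), -1)) = Mul(-460, Pow(-64, -1)) = Mul(-460, Rational(-1, 64)) = Rational(115, 16)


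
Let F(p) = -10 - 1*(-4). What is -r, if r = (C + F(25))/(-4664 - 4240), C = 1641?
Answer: 545/2968 ≈ 0.18363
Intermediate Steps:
F(p) = -6 (F(p) = -10 + 4 = -6)
r = -545/2968 (r = (1641 - 6)/(-4664 - 4240) = 1635/(-8904) = 1635*(-1/8904) = -545/2968 ≈ -0.18363)
-r = -1*(-545/2968) = 545/2968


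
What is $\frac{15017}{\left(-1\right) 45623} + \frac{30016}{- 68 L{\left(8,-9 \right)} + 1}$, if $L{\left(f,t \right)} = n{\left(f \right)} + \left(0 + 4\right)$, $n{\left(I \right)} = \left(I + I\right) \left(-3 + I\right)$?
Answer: $- \frac{1455182055}{260552953} \approx -5.585$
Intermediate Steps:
$n{\left(I \right)} = 2 I \left(-3 + I\right)$
$L{\left(f,t \right)} = 4 + 2 f \left(-3 + f\right)$ ($L{\left(f,t \right)} = 2 f \left(-3 + f\right) + \left(0 + 4\right) = 2 f \left(-3 + f\right) + 4 = 4 + 2 f \left(-3 + f\right)$)
$\frac{15017}{\left(-1\right) 45623} + \frac{30016}{- 68 L{\left(8,-9 \right)} + 1} = \frac{15017}{\left(-1\right) 45623} + \frac{30016}{- 68 \left(4 + 2 \cdot 8 \left(-3 + 8\right)\right) + 1} = \frac{15017}{-45623} + \frac{30016}{- 68 \left(4 + 2 \cdot 8 \cdot 5\right) + 1} = 15017 \left(- \frac{1}{45623}\right) + \frac{30016}{- 68 \left(4 + 80\right) + 1} = - \frac{15017}{45623} + \frac{30016}{\left(-68\right) 84 + 1} = - \frac{15017}{45623} + \frac{30016}{-5712 + 1} = - \frac{15017}{45623} + \frac{30016}{-5711} = - \frac{15017}{45623} + 30016 \left(- \frac{1}{5711}\right) = - \frac{15017}{45623} - \frac{30016}{5711} = - \frac{1455182055}{260552953}$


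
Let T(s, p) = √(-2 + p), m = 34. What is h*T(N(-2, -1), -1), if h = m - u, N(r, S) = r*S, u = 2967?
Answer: -2933*I*√3 ≈ -5080.1*I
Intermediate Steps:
N(r, S) = S*r
h = -2933 (h = 34 - 1*2967 = 34 - 2967 = -2933)
h*T(N(-2, -1), -1) = -2933*√(-2 - 1) = -2933*I*√3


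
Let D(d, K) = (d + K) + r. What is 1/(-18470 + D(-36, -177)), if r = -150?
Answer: -1/18833 ≈ -5.3098e-5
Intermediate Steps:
D(d, K) = -150 + K + d (D(d, K) = (d + K) - 150 = (K + d) - 150 = -150 + K + d)
1/(-18470 + D(-36, -177)) = 1/(-18470 + (-150 - 177 - 36)) = 1/(-18470 - 363) = 1/(-18833) = -1/18833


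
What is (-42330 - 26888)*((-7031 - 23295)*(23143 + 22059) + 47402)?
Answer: 94880466212100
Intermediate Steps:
(-42330 - 26888)*((-7031 - 23295)*(23143 + 22059) + 47402) = -69218*(-30326*45202 + 47402) = -69218*(-1370795852 + 47402) = -69218*(-1370748450) = 94880466212100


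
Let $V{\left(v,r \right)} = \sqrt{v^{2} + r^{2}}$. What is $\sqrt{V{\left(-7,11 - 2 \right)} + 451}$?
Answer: $\sqrt{451 + \sqrt{130}} \approx 21.504$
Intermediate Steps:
$V{\left(v,r \right)} = \sqrt{r^{2} + v^{2}}$
$\sqrt{V{\left(-7,11 - 2 \right)} + 451} = \sqrt{\sqrt{\left(11 - 2\right)^{2} + \left(-7\right)^{2}} + 451} = \sqrt{\sqrt{9^{2} + 49} + 451} = \sqrt{\sqrt{81 + 49} + 451} = \sqrt{\sqrt{130} + 451} = \sqrt{451 + \sqrt{130}}$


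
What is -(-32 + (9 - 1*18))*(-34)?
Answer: -1394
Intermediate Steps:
-(-32 + (9 - 1*18))*(-34) = -(-32 + (9 - 18))*(-34) = -(-32 - 9)*(-34) = -(-41)*(-34) = -1*1394 = -1394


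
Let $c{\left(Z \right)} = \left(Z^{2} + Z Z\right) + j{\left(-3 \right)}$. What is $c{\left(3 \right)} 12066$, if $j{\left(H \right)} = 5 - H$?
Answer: $313716$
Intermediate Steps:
$c{\left(Z \right)} = 8 + 2 Z^{2}$ ($c{\left(Z \right)} = \left(Z^{2} + Z Z\right) + \left(5 - -3\right) = \left(Z^{2} + Z^{2}\right) + \left(5 + 3\right) = 2 Z^{2} + 8 = 8 + 2 Z^{2}$)
$c{\left(3 \right)} 12066 = \left(8 + 2 \cdot 3^{2}\right) 12066 = \left(8 + 2 \cdot 9\right) 12066 = \left(8 + 18\right) 12066 = 26 \cdot 12066 = 313716$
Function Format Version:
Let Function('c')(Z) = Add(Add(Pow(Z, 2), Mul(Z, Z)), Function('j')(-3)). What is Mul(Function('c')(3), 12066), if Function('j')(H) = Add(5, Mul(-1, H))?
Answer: 313716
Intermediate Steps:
Function('c')(Z) = Add(8, Mul(2, Pow(Z, 2))) (Function('c')(Z) = Add(Add(Pow(Z, 2), Mul(Z, Z)), Add(5, Mul(-1, -3))) = Add(Add(Pow(Z, 2), Pow(Z, 2)), Add(5, 3)) = Add(Mul(2, Pow(Z, 2)), 8) = Add(8, Mul(2, Pow(Z, 2))))
Mul(Function('c')(3), 12066) = Mul(Add(8, Mul(2, Pow(3, 2))), 12066) = Mul(Add(8, Mul(2, 9)), 12066) = Mul(Add(8, 18), 12066) = Mul(26, 12066) = 313716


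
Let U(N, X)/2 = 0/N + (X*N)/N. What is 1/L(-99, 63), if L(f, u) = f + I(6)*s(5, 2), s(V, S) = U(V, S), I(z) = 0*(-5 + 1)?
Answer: -1/99 ≈ -0.010101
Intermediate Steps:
I(z) = 0 (I(z) = 0*(-4) = 0)
U(N, X) = 2*X (U(N, X) = 2*(0/N + (X*N)/N) = 2*(0 + (N*X)/N) = 2*(0 + X) = 2*X)
s(V, S) = 2*S
L(f, u) = f (L(f, u) = f + 0*(2*2) = f + 0*4 = f + 0 = f)
1/L(-99, 63) = 1/(-99) = -1/99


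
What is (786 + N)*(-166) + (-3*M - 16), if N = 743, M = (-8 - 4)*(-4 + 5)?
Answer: -253794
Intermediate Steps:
M = -12 (M = -12*1 = -12)
(786 + N)*(-166) + (-3*M - 16) = (786 + 743)*(-166) + (-3*(-12) - 16) = 1529*(-166) + (36 - 16) = -253814 + 20 = -253794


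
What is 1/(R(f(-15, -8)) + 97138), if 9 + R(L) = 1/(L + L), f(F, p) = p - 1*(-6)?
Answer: 4/388515 ≈ 1.0296e-5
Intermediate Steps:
f(F, p) = 6 + p (f(F, p) = p + 6 = 6 + p)
R(L) = -9 + 1/(2*L) (R(L) = -9 + 1/(L + L) = -9 + 1/(2*L))
1/(R(f(-15, -8)) + 97138) = 1/((-9 + 1/(2*(6 - 8))) + 97138) = 1/((-9 + (½)/(-2)) + 97138) = 1/((-9 + (½)*(-½)) + 97138) = 1/((-9 - ¼) + 97138) = 1/(-37/4 + 97138) = 1/(388515/4) = 4/388515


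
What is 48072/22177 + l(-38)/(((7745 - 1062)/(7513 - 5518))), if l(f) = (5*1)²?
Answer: 1427343051/148208891 ≈ 9.6306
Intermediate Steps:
l(f) = 25 (l(f) = 5² = 25)
48072/22177 + l(-38)/(((7745 - 1062)/(7513 - 5518))) = 48072/22177 + 25/(((7745 - 1062)/(7513 - 5518))) = 48072*(1/22177) + 25/((6683/1995)) = 48072/22177 + 25/((6683*(1/1995))) = 48072/22177 + 25/(6683/1995) = 48072/22177 + 25*(1995/6683) = 48072/22177 + 49875/6683 = 1427343051/148208891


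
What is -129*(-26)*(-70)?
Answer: -234780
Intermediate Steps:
-129*(-26)*(-70) = 3354*(-70) = -234780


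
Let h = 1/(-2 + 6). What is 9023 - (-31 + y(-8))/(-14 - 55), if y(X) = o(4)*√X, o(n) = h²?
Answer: 622556/69 + I*√2/552 ≈ 9022.5 + 0.002562*I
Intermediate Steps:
h = ¼ (h = 1/4 = ¼ ≈ 0.25000)
o(n) = 1/16 (o(n) = (¼)² = 1/16)
y(X) = √X/16
9023 - (-31 + y(-8))/(-14 - 55) = 9023 - (-31 + √(-8)/16)/(-14 - 55) = 9023 - (-31 + (2*I*√2)/16)/(-69) = 9023 - (-1)*(-31 + I*√2/8)/69 = 9023 - (31/69 - I*√2/552) = 9023 + (-31/69 + I*√2/552) = 622556/69 + I*√2/552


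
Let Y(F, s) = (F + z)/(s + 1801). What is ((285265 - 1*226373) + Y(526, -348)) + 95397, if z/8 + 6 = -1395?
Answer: 224171235/1453 ≈ 1.5428e+5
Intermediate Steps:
z = -11208 (z = -48 + 8*(-1395) = -48 - 11160 = -11208)
Y(F, s) = (-11208 + F)/(1801 + s) (Y(F, s) = (F - 11208)/(s + 1801) = (-11208 + F)/(1801 + s))
((285265 - 1*226373) + Y(526, -348)) + 95397 = ((285265 - 1*226373) + (-11208 + 526)/(1801 - 348)) + 95397 = ((285265 - 226373) - 10682/1453) + 95397 = (58892 + (1/1453)*(-10682)) + 95397 = (58892 - 10682/1453) + 95397 = 85559394/1453 + 95397 = 224171235/1453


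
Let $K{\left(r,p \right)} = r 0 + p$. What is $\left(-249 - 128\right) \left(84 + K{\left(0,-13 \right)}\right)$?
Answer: $-26767$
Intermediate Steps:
$K{\left(r,p \right)} = p$ ($K{\left(r,p \right)} = 0 + p = p$)
$\left(-249 - 128\right) \left(84 + K{\left(0,-13 \right)}\right) = \left(-249 - 128\right) \left(84 - 13\right) = \left(-377\right) 71 = -26767$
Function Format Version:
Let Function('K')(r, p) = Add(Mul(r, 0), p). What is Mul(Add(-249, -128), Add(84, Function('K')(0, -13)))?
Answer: -26767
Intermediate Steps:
Function('K')(r, p) = p (Function('K')(r, p) = Add(0, p) = p)
Mul(Add(-249, -128), Add(84, Function('K')(0, -13))) = Mul(Add(-249, -128), Add(84, -13)) = Mul(-377, 71) = -26767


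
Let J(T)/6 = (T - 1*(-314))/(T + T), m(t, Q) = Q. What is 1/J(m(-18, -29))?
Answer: -29/855 ≈ -0.033918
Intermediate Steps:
J(T) = 3*(314 + T)/T (J(T) = 6*((T - 1*(-314))/(T + T)) = 6*((T + 314)/((2*T))) = 6*((314 + T)*(1/(2*T))) = 6*((314 + T)/(2*T)) = 3*(314 + T)/T)
1/J(m(-18, -29)) = 1/(3 + 942/(-29)) = 1/(3 + 942*(-1/29)) = 1/(3 - 942/29) = 1/(-855/29) = -29/855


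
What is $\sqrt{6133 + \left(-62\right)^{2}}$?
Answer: $\sqrt{9977} \approx 99.885$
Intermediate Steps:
$\sqrt{6133 + \left(-62\right)^{2}} = \sqrt{6133 + 3844} = \sqrt{9977}$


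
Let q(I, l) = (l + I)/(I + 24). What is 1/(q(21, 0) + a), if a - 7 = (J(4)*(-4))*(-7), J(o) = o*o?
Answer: 15/6832 ≈ 0.0021956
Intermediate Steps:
q(I, l) = (I + l)/(24 + I)
J(o) = o²
a = 455 (a = 7 + (4²*(-4))*(-7) = 7 + (16*(-4))*(-7) = 7 - 64*(-7) = 7 + 448 = 455)
1/(q(21, 0) + a) = 1/((21 + 0)/(24 + 21) + 455) = 1/(21/45 + 455) = 1/((1/45)*21 + 455) = 1/(7/15 + 455) = 1/(6832/15) = 15/6832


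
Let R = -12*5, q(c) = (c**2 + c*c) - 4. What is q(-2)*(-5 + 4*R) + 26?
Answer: -954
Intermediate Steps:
q(c) = -4 + 2*c**2 (q(c) = (c**2 + c**2) - 4 = 2*c**2 - 4 = -4 + 2*c**2)
R = -60 (R = -3*20 = -60)
q(-2)*(-5 + 4*R) + 26 = (-4 + 2*(-2)**2)*(-5 + 4*(-60)) + 26 = (-4 + 2*4)*(-5 - 240) + 26 = (-4 + 8)*(-245) + 26 = 4*(-245) + 26 = -980 + 26 = -954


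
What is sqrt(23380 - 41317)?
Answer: 3*I*sqrt(1993) ≈ 133.93*I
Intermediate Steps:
sqrt(23380 - 41317) = sqrt(-17937) = 3*I*sqrt(1993)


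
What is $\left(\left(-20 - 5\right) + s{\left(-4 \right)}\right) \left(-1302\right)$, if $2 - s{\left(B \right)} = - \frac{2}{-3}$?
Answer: $30814$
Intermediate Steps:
$s{\left(B \right)} = \frac{4}{3}$ ($s{\left(B \right)} = 2 - - \frac{2}{-3} = 2 - \left(-2\right) \left(- \frac{1}{3}\right) = 2 - \frac{2}{3} = \frac{4}{3}$)
$\left(\left(-20 - 5\right) + s{\left(-4 \right)}\right) \left(-1302\right) = \left(\left(-20 - 5\right) + \frac{4}{3}\right) \left(-1302\right) = \left(-25 + \frac{4}{3}\right) \left(-1302\right) = \left(- \frac{71}{3}\right) \left(-1302\right) = 30814$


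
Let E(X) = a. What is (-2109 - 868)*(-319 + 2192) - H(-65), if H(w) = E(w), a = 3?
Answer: -5575924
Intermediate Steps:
E(X) = 3
H(w) = 3
(-2109 - 868)*(-319 + 2192) - H(-65) = (-2109 - 868)*(-319 + 2192) - 1*3 = -2977*1873 - 3 = -5575921 - 3 = -5575924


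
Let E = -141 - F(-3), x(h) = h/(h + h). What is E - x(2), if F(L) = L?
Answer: -277/2 ≈ -138.50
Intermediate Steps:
x(h) = 1/2 (x(h) = h/((2*h)) = h*(1/(2*h)) = 1/2)
E = -138 (E = -141 - 1*(-3) = -141 + 3 = -138)
E - x(2) = -138 - 1*1/2 = -138 - 1/2 = -277/2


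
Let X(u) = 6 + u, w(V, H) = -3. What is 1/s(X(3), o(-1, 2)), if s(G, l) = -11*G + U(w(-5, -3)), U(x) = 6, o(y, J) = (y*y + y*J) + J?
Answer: -1/93 ≈ -0.010753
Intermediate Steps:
o(y, J) = J + y² + J*y (o(y, J) = (y² + J*y) + J = J + y² + J*y)
s(G, l) = 6 - 11*G (s(G, l) = -11*G + 6 = 6 - 11*G)
1/s(X(3), o(-1, 2)) = 1/(6 - 11*(6 + 3)) = 1/(6 - 11*9) = 1/(6 - 99) = 1/(-93) = -1/93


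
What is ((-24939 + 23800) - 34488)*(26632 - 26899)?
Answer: 9512409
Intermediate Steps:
((-24939 + 23800) - 34488)*(26632 - 26899) = (-1139 - 34488)*(-267) = -35627*(-267) = 9512409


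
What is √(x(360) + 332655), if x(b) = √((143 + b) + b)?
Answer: √(332655 + √863) ≈ 576.79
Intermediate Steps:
x(b) = √(143 + 2*b)
√(x(360) + 332655) = √(√(143 + 2*360) + 332655) = √(√(143 + 720) + 332655) = √(√863 + 332655) = √(332655 + √863)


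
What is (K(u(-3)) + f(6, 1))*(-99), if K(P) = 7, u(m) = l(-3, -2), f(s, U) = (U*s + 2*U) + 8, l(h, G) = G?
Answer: -2277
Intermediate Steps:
f(s, U) = 8 + 2*U + U*s (f(s, U) = (2*U + U*s) + 8 = 8 + 2*U + U*s)
u(m) = -2
(K(u(-3)) + f(6, 1))*(-99) = (7 + (8 + 2*1 + 1*6))*(-99) = (7 + (8 + 2 + 6))*(-99) = (7 + 16)*(-99) = 23*(-99) = -2277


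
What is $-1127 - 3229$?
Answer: $-4356$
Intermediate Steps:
$-1127 - 3229 = -4356$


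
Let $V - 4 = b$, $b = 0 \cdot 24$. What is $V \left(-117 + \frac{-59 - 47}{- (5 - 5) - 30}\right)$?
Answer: $- \frac{6808}{15} \approx -453.87$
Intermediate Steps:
$b = 0$
$V = 4$ ($V = 4 + 0 = 4$)
$V \left(-117 + \frac{-59 - 47}{- (5 - 5) - 30}\right) = 4 \left(-117 + \frac{-59 - 47}{- (5 - 5) - 30}\right) = 4 \left(-117 - \frac{106}{\left(-1\right) 0 - 30}\right) = 4 \left(-117 - \frac{106}{0 - 30}\right) = 4 \left(-117 - \frac{106}{-30}\right) = 4 \left(-117 - - \frac{53}{15}\right) = 4 \left(-117 + \frac{53}{15}\right) = 4 \left(- \frac{1702}{15}\right) = - \frac{6808}{15}$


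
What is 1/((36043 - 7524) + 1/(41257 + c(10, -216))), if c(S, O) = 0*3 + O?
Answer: 41041/1170448280 ≈ 3.5064e-5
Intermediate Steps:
c(S, O) = O (c(S, O) = 0 + O = O)
1/((36043 - 7524) + 1/(41257 + c(10, -216))) = 1/((36043 - 7524) + 1/(41257 - 216)) = 1/(28519 + 1/41041) = 1/(1170448280/41041) = 41041/1170448280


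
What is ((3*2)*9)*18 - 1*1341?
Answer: -369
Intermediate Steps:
((3*2)*9)*18 - 1*1341 = (6*9)*18 - 1341 = 54*18 - 1341 = 972 - 1341 = -369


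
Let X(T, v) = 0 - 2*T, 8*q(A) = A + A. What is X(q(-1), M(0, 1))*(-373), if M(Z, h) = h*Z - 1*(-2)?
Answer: -373/2 ≈ -186.50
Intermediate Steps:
M(Z, h) = 2 + Z*h (M(Z, h) = Z*h + 2 = 2 + Z*h)
q(A) = A/4 (q(A) = (A + A)/8 = (2*A)/8 = A/4)
X(T, v) = -2*T
X(q(-1), M(0, 1))*(-373) = -(-1)/2*(-373) = -2*(-¼)*(-373) = (½)*(-373) = -373/2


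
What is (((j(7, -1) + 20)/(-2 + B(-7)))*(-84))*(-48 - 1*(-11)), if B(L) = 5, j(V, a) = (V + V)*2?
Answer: 49728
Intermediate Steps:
j(V, a) = 4*V (j(V, a) = (2*V)*2 = 4*V)
(((j(7, -1) + 20)/(-2 + B(-7)))*(-84))*(-48 - 1*(-11)) = (((4*7 + 20)/(-2 + 5))*(-84))*(-48 - 1*(-11)) = (((28 + 20)/3)*(-84))*(-48 + 11) = ((48*(1/3))*(-84))*(-37) = (16*(-84))*(-37) = -1344*(-37) = 49728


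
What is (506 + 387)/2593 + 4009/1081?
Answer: 11360670/2803033 ≈ 4.0530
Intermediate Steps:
(506 + 387)/2593 + 4009/1081 = 893*(1/2593) + 4009*(1/1081) = 893/2593 + 4009/1081 = 11360670/2803033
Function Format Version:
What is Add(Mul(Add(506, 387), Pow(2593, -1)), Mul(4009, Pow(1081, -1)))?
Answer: Rational(11360670, 2803033) ≈ 4.0530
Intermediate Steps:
Add(Mul(Add(506, 387), Pow(2593, -1)), Mul(4009, Pow(1081, -1))) = Add(Mul(893, Rational(1, 2593)), Mul(4009, Rational(1, 1081))) = Add(Rational(893, 2593), Rational(4009, 1081)) = Rational(11360670, 2803033)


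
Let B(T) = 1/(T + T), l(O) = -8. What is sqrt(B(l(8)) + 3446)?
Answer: sqrt(55135)/4 ≈ 58.702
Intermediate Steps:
B(T) = 1/(2*T)
sqrt(B(l(8)) + 3446) = sqrt((1/2)/(-8) + 3446) = sqrt((1/2)*(-1/8) + 3446) = sqrt(-1/16 + 3446) = sqrt(55135/16) = sqrt(55135)/4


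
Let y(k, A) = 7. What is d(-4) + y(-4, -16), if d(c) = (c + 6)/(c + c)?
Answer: 27/4 ≈ 6.7500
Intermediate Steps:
d(c) = (6 + c)/(2*c) (d(c) = (6 + c)/((2*c)) = (6 + c)*(1/(2*c)) = (6 + c)/(2*c))
d(-4) + y(-4, -16) = (½)*(6 - 4)/(-4) + 7 = (½)*(-¼)*2 + 7 = -¼ + 7 = 27/4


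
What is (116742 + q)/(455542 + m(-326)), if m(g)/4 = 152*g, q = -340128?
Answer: -37231/42889 ≈ -0.86808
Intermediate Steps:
m(g) = 608*g (m(g) = 4*(152*g) = 608*g)
(116742 + q)/(455542 + m(-326)) = (116742 - 340128)/(455542 + 608*(-326)) = -223386/(455542 - 198208) = -223386/257334 = -223386*1/257334 = -37231/42889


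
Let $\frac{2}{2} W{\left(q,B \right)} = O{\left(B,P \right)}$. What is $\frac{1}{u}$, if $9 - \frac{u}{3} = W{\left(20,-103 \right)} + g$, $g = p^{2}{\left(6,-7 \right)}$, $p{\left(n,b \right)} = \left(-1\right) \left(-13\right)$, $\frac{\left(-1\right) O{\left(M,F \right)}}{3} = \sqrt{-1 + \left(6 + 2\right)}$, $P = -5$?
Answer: $- \frac{160}{76611} - \frac{\sqrt{7}}{25537} \approx -0.0021921$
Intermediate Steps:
$O{\left(M,F \right)} = - 3 \sqrt{7}$ ($O{\left(M,F \right)} = - 3 \sqrt{-1 + \left(6 + 2\right)} = - 3 \sqrt{-1 + 8} = - 3 \sqrt{7}$)
$p{\left(n,b \right)} = 13$
$W{\left(q,B \right)} = - 3 \sqrt{7}$
$g = 169$ ($g = 13^{2} = 169$)
$u = -480 + 9 \sqrt{7}$ ($u = 27 - 3 \left(- 3 \sqrt{7} + 169\right) = 27 - 3 \left(169 - 3 \sqrt{7}\right) = 27 - \left(507 - 9 \sqrt{7}\right) = -480 + 9 \sqrt{7} \approx -456.19$)
$\frac{1}{u} = \frac{1}{-480 + 9 \sqrt{7}}$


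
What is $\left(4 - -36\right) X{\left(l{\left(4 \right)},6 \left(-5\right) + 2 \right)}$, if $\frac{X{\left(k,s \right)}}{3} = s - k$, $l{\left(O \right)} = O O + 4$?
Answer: $-5760$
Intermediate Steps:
$l{\left(O \right)} = 4 + O^{2}$ ($l{\left(O \right)} = O^{2} + 4 = 4 + O^{2}$)
$X{\left(k,s \right)} = - 3 k + 3 s$ ($X{\left(k,s \right)} = 3 \left(s - k\right) = - 3 k + 3 s$)
$\left(4 - -36\right) X{\left(l{\left(4 \right)},6 \left(-5\right) + 2 \right)} = \left(4 - -36\right) \left(- 3 \left(4 + 4^{2}\right) + 3 \left(6 \left(-5\right) + 2\right)\right) = \left(4 + 36\right) \left(- 3 \left(4 + 16\right) + 3 \left(-30 + 2\right)\right) = 40 \left(\left(-3\right) 20 + 3 \left(-28\right)\right) = 40 \left(-60 - 84\right) = 40 \left(-144\right) = -5760$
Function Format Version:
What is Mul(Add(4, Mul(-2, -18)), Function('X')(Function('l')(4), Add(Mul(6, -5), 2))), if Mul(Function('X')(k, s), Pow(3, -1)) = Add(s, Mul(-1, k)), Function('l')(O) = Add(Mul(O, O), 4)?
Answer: -5760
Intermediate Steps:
Function('l')(O) = Add(4, Pow(O, 2)) (Function('l')(O) = Add(Pow(O, 2), 4) = Add(4, Pow(O, 2)))
Function('X')(k, s) = Add(Mul(-3, k), Mul(3, s)) (Function('X')(k, s) = Mul(3, Add(s, Mul(-1, k))) = Add(Mul(-3, k), Mul(3, s)))
Mul(Add(4, Mul(-2, -18)), Function('X')(Function('l')(4), Add(Mul(6, -5), 2))) = Mul(Add(4, Mul(-2, -18)), Add(Mul(-3, Add(4, Pow(4, 2))), Mul(3, Add(Mul(6, -5), 2)))) = Mul(Add(4, 36), Add(Mul(-3, Add(4, 16)), Mul(3, Add(-30, 2)))) = Mul(40, Add(Mul(-3, 20), Mul(3, -28))) = Mul(40, Add(-60, -84)) = Mul(40, -144) = -5760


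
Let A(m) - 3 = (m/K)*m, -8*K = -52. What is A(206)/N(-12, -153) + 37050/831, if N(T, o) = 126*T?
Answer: 219231253/5444712 ≈ 40.265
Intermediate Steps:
K = 13/2 (K = -1/8*(-52) = 13/2 ≈ 6.5000)
A(m) = 3 + 2*m**2/13 (A(m) = 3 + (m/(13/2))*m = 3 + (m*(2/13))*m = 3 + (2*m/13)*m = 3 + 2*m**2/13)
A(206)/N(-12, -153) + 37050/831 = (3 + (2/13)*206**2)/((126*(-12))) + 37050/831 = (3 + (2/13)*42436)/(-1512) + 37050*(1/831) = (3 + 84872/13)*(-1/1512) + 12350/277 = (84911/13)*(-1/1512) + 12350/277 = -84911/19656 + 12350/277 = 219231253/5444712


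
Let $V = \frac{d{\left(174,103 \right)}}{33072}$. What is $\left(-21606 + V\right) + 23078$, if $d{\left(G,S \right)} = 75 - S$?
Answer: $\frac{12170489}{8268} \approx 1472.0$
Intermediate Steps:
$V = - \frac{7}{8268}$ ($V = \frac{75 - 103}{33072} = \left(75 - 103\right) \frac{1}{33072} = \left(-28\right) \frac{1}{33072} = - \frac{7}{8268} \approx -0.00084664$)
$\left(-21606 + V\right) + 23078 = \left(-21606 - \frac{7}{8268}\right) + 23078 = - \frac{178638415}{8268} + 23078 = \frac{12170489}{8268}$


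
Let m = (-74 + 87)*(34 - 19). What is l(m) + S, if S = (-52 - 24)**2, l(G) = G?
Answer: 5971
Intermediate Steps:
m = 195 (m = 13*15 = 195)
S = 5776 (S = (-76)**2 = 5776)
l(m) + S = 195 + 5776 = 5971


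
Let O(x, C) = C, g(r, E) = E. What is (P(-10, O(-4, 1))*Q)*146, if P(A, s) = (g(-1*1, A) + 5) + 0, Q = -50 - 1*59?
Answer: 79570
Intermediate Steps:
Q = -109 (Q = -50 - 59 = -109)
P(A, s) = 5 + A (P(A, s) = (A + 5) + 0 = (5 + A) + 0 = 5 + A)
(P(-10, O(-4, 1))*Q)*146 = ((5 - 10)*(-109))*146 = -5*(-109)*146 = 545*146 = 79570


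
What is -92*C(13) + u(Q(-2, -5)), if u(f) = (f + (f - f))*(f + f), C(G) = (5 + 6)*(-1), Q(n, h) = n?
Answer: 1020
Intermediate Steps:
C(G) = -11 (C(G) = 11*(-1) = -11)
u(f) = 2*f**2 (u(f) = (f + 0)*(2*f) = f*(2*f) = 2*f**2)
-92*C(13) + u(Q(-2, -5)) = -92*(-11) + 2*(-2)**2 = 1012 + 2*4 = 1012 + 8 = 1020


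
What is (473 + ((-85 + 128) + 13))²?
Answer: 279841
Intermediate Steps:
(473 + ((-85 + 128) + 13))² = (473 + (43 + 13))² = (473 + 56)² = 529² = 279841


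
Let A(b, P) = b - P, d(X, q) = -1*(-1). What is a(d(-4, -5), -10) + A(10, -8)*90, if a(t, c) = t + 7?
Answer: 1628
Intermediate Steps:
d(X, q) = 1
a(t, c) = 7 + t
a(d(-4, -5), -10) + A(10, -8)*90 = (7 + 1) + (10 - 1*(-8))*90 = 8 + (10 + 8)*90 = 8 + 18*90 = 8 + 1620 = 1628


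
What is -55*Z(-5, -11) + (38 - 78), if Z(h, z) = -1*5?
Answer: 235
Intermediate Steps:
Z(h, z) = -5
-55*Z(-5, -11) + (38 - 78) = -55*(-5) + (38 - 78) = 275 - 40 = 235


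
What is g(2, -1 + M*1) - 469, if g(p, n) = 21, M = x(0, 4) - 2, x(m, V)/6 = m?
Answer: -448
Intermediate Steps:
x(m, V) = 6*m
M = -2 (M = 6*0 - 2 = 0 - 2 = -2)
g(2, -1 + M*1) - 469 = 21 - 469 = -448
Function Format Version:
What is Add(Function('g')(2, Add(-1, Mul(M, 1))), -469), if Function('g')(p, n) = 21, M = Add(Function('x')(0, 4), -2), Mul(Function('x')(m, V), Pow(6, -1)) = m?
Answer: -448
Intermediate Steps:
Function('x')(m, V) = Mul(6, m)
M = -2 (M = Add(Mul(6, 0), -2) = Add(0, -2) = -2)
Add(Function('g')(2, Add(-1, Mul(M, 1))), -469) = Add(21, -469) = -448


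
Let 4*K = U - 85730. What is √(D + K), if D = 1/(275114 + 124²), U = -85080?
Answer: 2*I*√225214159567485/145245 ≈ 206.65*I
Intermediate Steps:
K = -85405/2 (K = (-85080 - 85730)/4 = (¼)*(-170810) = -85405/2 ≈ -42703.)
D = 1/290490 (D = 1/(275114 + 15376) = 1/290490 ≈ 3.4425e-6)
√(D + K) = √(1/290490 - 85405/2) = √(-6202324612/145245) = 2*I*√225214159567485/145245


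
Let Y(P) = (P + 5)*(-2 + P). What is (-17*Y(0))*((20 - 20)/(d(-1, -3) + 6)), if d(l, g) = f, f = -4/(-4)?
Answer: 0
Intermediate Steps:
f = 1 (f = -4*(-1/4) = 1)
d(l, g) = 1
Y(P) = (-2 + P)*(5 + P) (Y(P) = (5 + P)*(-2 + P) = (-2 + P)*(5 + P))
(-17*Y(0))*((20 - 20)/(d(-1, -3) + 6)) = (-17*(-10 + 0**2 + 3*0))*((20 - 20)/(1 + 6)) = (-17*(-10 + 0 + 0))*(0/7) = (-17*(-10))*(0*(1/7)) = 170*0 = 0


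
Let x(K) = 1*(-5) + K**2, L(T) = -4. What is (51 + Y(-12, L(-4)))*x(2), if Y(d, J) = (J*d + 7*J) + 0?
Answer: -71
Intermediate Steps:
Y(d, J) = 7*J + J*d (Y(d, J) = (7*J + J*d) + 0 = 7*J + J*d)
x(K) = -5 + K**2
(51 + Y(-12, L(-4)))*x(2) = (51 - 4*(7 - 12))*(-5 + 2**2) = (51 - 4*(-5))*(-5 + 4) = (51 + 20)*(-1) = 71*(-1) = -71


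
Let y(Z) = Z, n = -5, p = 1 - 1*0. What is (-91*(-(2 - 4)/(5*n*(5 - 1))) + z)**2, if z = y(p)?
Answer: 19881/2500 ≈ 7.9524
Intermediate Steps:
p = 1 (p = 1 + 0 = 1)
z = 1
(-91*(-(2 - 4)/(5*n*(5 - 1))) + z)**2 = (-91*(2 - 4)/(25*(5 - 1)) + 1)**2 = (-91/(25*(4/(-2))) + 1)**2 = (-91/(25*(4*(-1/2))) + 1)**2 = (-91/(25*(-2)) + 1)**2 = (-91/(-50) + 1)**2 = (-91*(-1/50) + 1)**2 = (91/50 + 1)**2 = (141/50)**2 = 19881/2500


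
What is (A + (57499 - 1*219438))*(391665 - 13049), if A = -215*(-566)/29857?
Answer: -1830567103350328/29857 ≈ -6.1311e+10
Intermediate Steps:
A = 121690/29857 (A = 121690*(1/29857) = 121690/29857 ≈ 4.0758)
(A + (57499 - 1*219438))*(391665 - 13049) = (121690/29857 + (57499 - 1*219438))*(391665 - 13049) = (121690/29857 + (57499 - 219438))*378616 = (121690/29857 - 161939)*378616 = -4834891033/29857*378616 = -1830567103350328/29857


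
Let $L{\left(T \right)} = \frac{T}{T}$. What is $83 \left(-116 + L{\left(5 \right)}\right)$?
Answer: $-9545$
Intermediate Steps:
$L{\left(T \right)} = 1$
$83 \left(-116 + L{\left(5 \right)}\right) = 83 \left(-116 + 1\right) = 83 \left(-115\right) = -9545$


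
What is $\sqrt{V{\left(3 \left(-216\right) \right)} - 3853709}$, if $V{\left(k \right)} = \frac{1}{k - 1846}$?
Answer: $\frac{3 i \sqrt{2663356524002}}{2494} \approx 1963.1 i$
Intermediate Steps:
$V{\left(k \right)} = \frac{1}{-1846 + k}$
$\sqrt{V{\left(3 \left(-216\right) \right)} - 3853709} = \sqrt{\frac{1}{-1846 + 3 \left(-216\right)} - 3853709} = \sqrt{\frac{1}{-1846 - 648} - 3853709} = \sqrt{\frac{1}{-2494} - 3853709} = \sqrt{- \frac{1}{2494} - 3853709} = \sqrt{- \frac{9611150247}{2494}} = \frac{3 i \sqrt{2663356524002}}{2494}$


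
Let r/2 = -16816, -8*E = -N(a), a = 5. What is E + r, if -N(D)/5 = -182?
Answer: -134073/4 ≈ -33518.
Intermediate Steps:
N(D) = 910 (N(D) = -5*(-182) = 910)
E = 455/4 (E = -(-1)*910/8 = -⅛*(-910) = 455/4 ≈ 113.75)
r = -33632 (r = 2*(-16816) = -33632)
E + r = 455/4 - 33632 = -134073/4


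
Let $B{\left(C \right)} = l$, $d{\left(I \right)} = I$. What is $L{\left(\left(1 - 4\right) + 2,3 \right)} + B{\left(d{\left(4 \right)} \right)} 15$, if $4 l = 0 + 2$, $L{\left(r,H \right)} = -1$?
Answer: $\frac{13}{2} \approx 6.5$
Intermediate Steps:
$l = \frac{1}{2}$ ($l = \frac{0 + 2}{4} = \frac{1}{4} \cdot 2 = \frac{1}{2} \approx 0.5$)
$B{\left(C \right)} = \frac{1}{2}$
$L{\left(\left(1 - 4\right) + 2,3 \right)} + B{\left(d{\left(4 \right)} \right)} 15 = -1 + \frac{1}{2} \cdot 15 = -1 + \frac{15}{2} = \frac{13}{2}$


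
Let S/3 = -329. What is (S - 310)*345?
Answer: -447465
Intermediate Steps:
S = -987 (S = 3*(-329) = -987)
(S - 310)*345 = (-987 - 310)*345 = -1297*345 = -447465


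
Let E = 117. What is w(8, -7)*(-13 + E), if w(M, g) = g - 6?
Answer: -1352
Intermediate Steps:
w(M, g) = -6 + g
w(8, -7)*(-13 + E) = (-6 - 7)*(-13 + 117) = -13*104 = -1352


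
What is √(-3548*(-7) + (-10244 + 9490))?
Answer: √24082 ≈ 155.18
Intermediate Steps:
√(-3548*(-7) + (-10244 + 9490)) = √(24836 - 754) = √24082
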